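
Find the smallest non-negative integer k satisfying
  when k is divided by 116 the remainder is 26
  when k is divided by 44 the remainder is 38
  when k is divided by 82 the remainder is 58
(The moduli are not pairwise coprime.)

gcd(116, 44) = 4 and 4 | (38 − 26), so the pair is consistent; merging gives k ≡ 258 (mod 1276), where 1276 = lcm(116, 44).
gcd(1276, 82) = 2 and 2 | (58 − 258), so the pair is consistent; merging gives k ≡ 1534 (mod 52316), where 52316 = lcm(1276, 82).
The solution is unique modulo lcm(116, 44, 82) = 52316.

1534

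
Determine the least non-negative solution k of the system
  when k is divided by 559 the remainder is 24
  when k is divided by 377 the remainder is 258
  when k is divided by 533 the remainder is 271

223065

gcd(559, 377) = 13 and 13 | (258 − 24), so the pair is consistent; merging gives k ≡ 12322 (mod 16211), where 16211 = lcm(559, 377).
gcd(16211, 533) = 13 and 13 | (271 − 12322), so the pair is consistent; merging gives k ≡ 223065 (mod 664651), where 664651 = lcm(16211, 533).
The solution is unique modulo lcm(559, 377, 533) = 664651.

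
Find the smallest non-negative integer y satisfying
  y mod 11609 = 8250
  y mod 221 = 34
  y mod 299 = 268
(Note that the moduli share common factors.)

1122714

gcd(11609, 221) = 13 and 13 | (34 − 8250), so the pair is consistent; merging gives y ≡ 135949 (mod 197353), where 197353 = lcm(11609, 221).
gcd(197353, 299) = 13 and 13 | (268 − 135949), so the pair is consistent; merging gives y ≡ 1122714 (mod 4539119), where 4539119 = lcm(197353, 299).
The solution is unique modulo lcm(11609, 221, 299) = 4539119.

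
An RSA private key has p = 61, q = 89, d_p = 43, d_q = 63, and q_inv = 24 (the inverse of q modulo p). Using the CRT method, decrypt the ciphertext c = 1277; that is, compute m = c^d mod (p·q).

m₁ = c^(d_p) mod p: c ≡ 57 (mod 61), and 57^43 mod 61 = 42.
m₂ = c^(d_q) mod q: c ≡ 31 (mod 89), and 31^63 mod 89 = 6.
h = q_inv·(m₁ − m₂) mod p = 24·(42 − 6) mod 61 = 10.
m = m₂ + h·q = 6 + 10·89 = 896.

896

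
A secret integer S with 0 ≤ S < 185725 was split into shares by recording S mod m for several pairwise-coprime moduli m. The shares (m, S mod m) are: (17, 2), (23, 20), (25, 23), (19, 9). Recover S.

From S ≡ 2 (mod 17) write S = 2 + 17t. Substituting into S ≡ 20 (mod 23) gives 17t ≡ 18 (mod 23), and since 17⁻¹ ≡ 19 (mod 23), t ≡ 20. Hence S ≡ 2 + 17·20 = 342 (mod 391).
From S ≡ 342 (mod 391) write S = 342 + 391t. Substituting into S ≡ 23 (mod 25) gives 391t ≡ 6 (mod 25), and since 16⁻¹ ≡ 11 (mod 25), t ≡ 16. Hence S ≡ 342 + 391·16 = 6598 (mod 9775).
From S ≡ 6598 (mod 9775) write S = 6598 + 9775t. Substituting into S ≡ 9 (mod 19) gives 9775t ≡ 4 (mod 19), and since 9⁻¹ ≡ 17 (mod 19), t ≡ 11. Hence S ≡ 6598 + 9775·11 = 114123 (mod 185725).

114123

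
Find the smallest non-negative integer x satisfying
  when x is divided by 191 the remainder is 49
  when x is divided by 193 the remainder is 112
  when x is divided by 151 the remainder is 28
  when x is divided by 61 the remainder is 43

From x ≡ 49 (mod 191) write x = 49 + 191t. Substituting into x ≡ 112 (mod 193) gives 191t ≡ 63 (mod 193), and since 191⁻¹ ≡ 96 (mod 193), t ≡ 65. Hence x ≡ 49 + 191·65 = 12464 (mod 36863).
From x ≡ 12464 (mod 36863) write x = 12464 + 36863t. Substituting into x ≡ 28 (mod 151) gives 36863t ≡ 97 (mod 151), and since 19⁻¹ ≡ 8 (mod 151), t ≡ 21. Hence x ≡ 12464 + 36863·21 = 786587 (mod 5566313).
From x ≡ 786587 (mod 5566313) write x = 786587 + 5566313t. Substituting into x ≡ 43 (mod 61) gives 5566313t ≡ 51 (mod 61), and since 2⁻¹ ≡ 31 (mod 61), t ≡ 56. Hence x ≡ 786587 + 5566313·56 = 312500115 (mod 339545093).

312500115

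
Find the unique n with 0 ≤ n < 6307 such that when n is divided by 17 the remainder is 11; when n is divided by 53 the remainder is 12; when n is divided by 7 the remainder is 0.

From n ≡ 11 (mod 17) write n = 11 + 17t. Substituting into n ≡ 12 (mod 53) gives 17t ≡ 1 (mod 53), and since 17⁻¹ ≡ 25 (mod 53), t ≡ 25. Hence n ≡ 11 + 17·25 = 436 (mod 901).
From n ≡ 436 (mod 901) write n = 436 + 901t. Substituting into n ≡ 0 (mod 7) gives 901t ≡ 5 (mod 7), and since 5⁻¹ ≡ 3 (mod 7), t ≡ 1. Hence n ≡ 436 + 901·1 = 1337 (mod 6307).

1337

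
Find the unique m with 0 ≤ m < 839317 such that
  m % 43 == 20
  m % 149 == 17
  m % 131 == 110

The moduli are pairwise coprime; N = 43·149·131 = 839317.
N/43 = 19519; 19519 ≡ 40 (mod 43); 40·14 ≡ 1, so inverse 14.
N/149 = 5633; 5633 ≡ 120 (mod 149); 120·113 ≡ 1, so inverse 113.
N/131 = 6407; 6407 ≡ 119 (mod 131); 119·120 ≡ 1, so inverse 120.
m ≡ 20·19519·14 + 17·5633·113 + 110·6407·120 = 100858713.
100858713 mod 839317 = 140673.

140673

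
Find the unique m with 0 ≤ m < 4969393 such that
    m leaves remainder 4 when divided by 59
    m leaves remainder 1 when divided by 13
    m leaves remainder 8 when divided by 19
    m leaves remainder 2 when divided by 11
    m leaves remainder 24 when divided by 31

3821611

The moduli are pairwise coprime; N = 59·13·19·11·31 = 4969393.
N/59 = 84227; 84227 ≡ 34 (mod 59); 34·33 ≡ 1, so inverse 33.
N/13 = 382261; 382261 ≡ 9 (mod 13); 9·3 ≡ 1, so inverse 3.
N/19 = 261547; 261547 ≡ 12 (mod 19); 12·8 ≡ 1, so inverse 8.
N/11 = 451763; 451763 ≡ 4 (mod 11); 4·3 ≡ 1, so inverse 3.
N/31 = 160303; 160303 ≡ 2 (mod 31); 2·16 ≡ 1, so inverse 16.
m ≡ 4·84227·33 + 1·382261·3 + 8·261547·8 + 2·451763·3 + 24·160303·16 = 93270685.
93270685 mod 4969393 = 3821611.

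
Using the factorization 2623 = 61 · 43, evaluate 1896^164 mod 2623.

Mod 61: 1896 ≡ 5; by Fermat, exponent reduces to 164 mod 60 = 44; 5^44 ≡ 12 (mod 61).
Mod 43: 1896 ≡ 4; by Fermat, exponent reduces to 164 mod 42 = 38; 4^38 ≡ 21 (mod 43).
Combine by CRT: x ≡ 12 (mod 61), x ≡ 21 (mod 43) ⇒ x ≡ 1354 (mod 2623).

1354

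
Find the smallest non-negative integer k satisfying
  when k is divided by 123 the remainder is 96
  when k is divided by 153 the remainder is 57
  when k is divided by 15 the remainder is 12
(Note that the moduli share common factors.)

Combine the congruences pairwise.
gcd(123, 153) = 3 and 3 | (57 − 96), so the pair is consistent; merging gives k ≡ 4647 (mod 6273), where 6273 = lcm(123, 153).
gcd(6273, 15) = 3 and 3 | (12 − 4647), so the pair is consistent; merging gives k ≡ 4647 (mod 31365), where 31365 = lcm(6273, 15).
The solution is unique modulo lcm(123, 153, 15) = 31365.

4647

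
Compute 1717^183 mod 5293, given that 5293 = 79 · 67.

58

Mod 79: 1717 ≡ 58; by Fermat, exponent reduces to 183 mod 78 = 27; 58^27 ≡ 58 (mod 79).
Mod 67: 1717 ≡ 42; by Fermat, exponent reduces to 183 mod 66 = 51; 42^51 ≡ 58 (mod 67).
Combine by CRT: x ≡ 58 (mod 79), x ≡ 58 (mod 67) ⇒ x ≡ 58 (mod 5293).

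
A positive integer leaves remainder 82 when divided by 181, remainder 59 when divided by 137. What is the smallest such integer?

From k ≡ 82 (mod 181) write k = 82 + 181t. Substituting into k ≡ 59 (mod 137) gives 181t ≡ 114 (mod 137), and since 44⁻¹ ≡ 109 (mod 137), t ≡ 96. Hence k ≡ 82 + 181·96 = 17458 (mod 24797).

17458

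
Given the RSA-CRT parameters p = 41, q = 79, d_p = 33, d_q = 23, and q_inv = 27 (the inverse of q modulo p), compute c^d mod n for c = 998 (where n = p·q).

1859

m₁ = c^(d_p) mod p: c ≡ 14 (mod 41), and 14^33 mod 41 = 14.
m₂ = c^(d_q) mod q: c ≡ 50 (mod 79), and 50^23 mod 79 = 42.
h = q_inv·(m₁ − m₂) mod p = 27·(14 − 42) mod 41 = 23.
m = m₂ + h·q = 42 + 23·79 = 1859.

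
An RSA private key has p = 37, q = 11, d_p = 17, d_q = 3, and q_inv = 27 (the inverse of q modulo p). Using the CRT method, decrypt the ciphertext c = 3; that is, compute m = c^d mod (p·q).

m₁ = c^(d_p) mod p: c ≡ 3 (mod 37), and 3^17 mod 37 = 25.
m₂ = c^(d_q) mod q: c ≡ 3 (mod 11), and 3^3 mod 11 = 5.
h = q_inv·(m₁ − m₂) mod p = 27·(25 − 5) mod 37 = 22.
m = m₂ + h·q = 5 + 22·11 = 247.

247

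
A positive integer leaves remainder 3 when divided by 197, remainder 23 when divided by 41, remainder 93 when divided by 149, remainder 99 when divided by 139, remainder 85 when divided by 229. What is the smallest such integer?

Combine the congruences pairwise.
From a ≡ 3 (mod 197) write a = 3 + 197t. Substituting into a ≡ 23 (mod 41) gives 197t ≡ 20 (mod 41), and since 33⁻¹ ≡ 5 (mod 41), t ≡ 18. Hence a ≡ 3 + 197·18 = 3549 (mod 8077).
From a ≡ 3549 (mod 8077) write a = 3549 + 8077t. Substituting into a ≡ 93 (mod 149) gives 8077t ≡ 120 (mod 149), and since 31⁻¹ ≡ 125 (mod 149), t ≡ 100. Hence a ≡ 3549 + 8077·100 = 811249 (mod 1203473).
From a ≡ 811249 (mod 1203473) write a = 811249 + 1203473t. Substituting into a ≡ 99 (mod 139) gives 1203473t ≡ 54 (mod 139), and since 11⁻¹ ≡ 38 (mod 139), t ≡ 106. Hence a ≡ 811249 + 1203473·106 = 128379387 (mod 167282747).
From a ≡ 128379387 (mod 167282747) write a = 128379387 + 167282747t. Substituting into a ≡ 85 (mod 229) gives 167282747t ≡ 159 (mod 229), and since 79⁻¹ ≡ 29 (mod 229), t ≡ 31. Hence a ≡ 128379387 + 167282747·31 = 5314144544 (mod 38307749063).

5314144544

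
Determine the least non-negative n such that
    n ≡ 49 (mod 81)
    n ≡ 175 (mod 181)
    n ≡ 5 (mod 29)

Combine the congruences pairwise.
From n ≡ 49 (mod 81) write n = 49 + 81t. Substituting into n ≡ 175 (mod 181) gives 81t ≡ 126 (mod 181), and since 81⁻¹ ≡ 38 (mod 181), t ≡ 82. Hence n ≡ 49 + 81·82 = 6691 (mod 14661).
From n ≡ 6691 (mod 14661) write n = 6691 + 14661t. Substituting into n ≡ 5 (mod 29) gives 14661t ≡ 13 (mod 29), and since 16⁻¹ ≡ 20 (mod 29), t ≡ 28. Hence n ≡ 6691 + 14661·28 = 417199 (mod 425169).

417199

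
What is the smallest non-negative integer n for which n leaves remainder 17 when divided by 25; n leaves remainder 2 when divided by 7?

From n ≡ 17 (mod 25) write n = 17 + 25t. Substituting into n ≡ 2 (mod 7) gives 25t ≡ 6 (mod 7), and since 4⁻¹ ≡ 2 (mod 7), t ≡ 5. Hence n ≡ 17 + 25·5 = 142 (mod 175).

142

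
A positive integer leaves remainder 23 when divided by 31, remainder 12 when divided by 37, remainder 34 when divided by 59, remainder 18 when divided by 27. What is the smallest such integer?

From x ≡ 23 (mod 31) write x = 23 + 31t. Substituting into x ≡ 12 (mod 37) gives 31t ≡ 26 (mod 37), and since 31⁻¹ ≡ 6 (mod 37), t ≡ 8. Hence x ≡ 23 + 31·8 = 271 (mod 1147).
From x ≡ 271 (mod 1147) write x = 271 + 1147t. Substituting into x ≡ 34 (mod 59) gives 1147t ≡ 58 (mod 59), and since 26⁻¹ ≡ 25 (mod 59), t ≡ 34. Hence x ≡ 271 + 1147·34 = 39269 (mod 67673).
From x ≡ 39269 (mod 67673) write x = 39269 + 67673t. Substituting into x ≡ 18 (mod 27) gives 67673t ≡ 7 (mod 27), and since 11⁻¹ ≡ 5 (mod 27), t ≡ 8. Hence x ≡ 39269 + 67673·8 = 580653 (mod 1827171).

580653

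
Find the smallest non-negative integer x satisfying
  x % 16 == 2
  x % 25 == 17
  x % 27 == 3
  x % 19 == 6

133842

The moduli are pairwise coprime; N = 16·25·27·19 = 205200.
N/16 = 12825; 12825 ≡ 9 (mod 16); 9·9 ≡ 1, so inverse 9.
N/25 = 8208; 8208 ≡ 8 (mod 25); 8·22 ≡ 1, so inverse 22.
N/27 = 7600; 7600 ≡ 13 (mod 27); 13·25 ≡ 1, so inverse 25.
N/19 = 10800; 10800 ≡ 8 (mod 19); 8·12 ≡ 1, so inverse 12.
x ≡ 2·12825·9 + 17·8208·22 + 3·7600·25 + 6·10800·12 = 4648242.
4648242 mod 205200 = 133842.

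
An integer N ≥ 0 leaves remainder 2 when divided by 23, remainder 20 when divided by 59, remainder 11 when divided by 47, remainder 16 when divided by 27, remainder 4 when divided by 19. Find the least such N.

The moduli are pairwise coprime; M = 23·59·47·27·19 = 32718627.
M/23 = 1422549; 1422549 ≡ 22 (mod 23); 22·22 ≡ 1, so inverse 22.
M/59 = 554553; 554553 ≡ 12 (mod 59); 12·5 ≡ 1, so inverse 5.
M/47 = 696141; 696141 ≡ 24 (mod 47); 24·2 ≡ 1, so inverse 2.
M/27 = 1211801; 1211801 ≡ 14 (mod 27); 14·2 ≡ 1, so inverse 2.
M/19 = 1722033; 1722033 ≡ 6 (mod 19); 6·16 ≡ 1, so inverse 16.
N ≡ 2·1422549·22 + 20·554553·5 + 11·696141·2 + 16·1211801·2 + 4·1722033·16 = 282350302.
282350302 mod 32718627 = 20601286.

20601286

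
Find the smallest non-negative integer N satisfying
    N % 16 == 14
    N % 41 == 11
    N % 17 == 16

The moduli are pairwise coprime; M = 16·41·17 = 11152.
M/16 = 697; 697 ≡ 9 (mod 16); 9·9 ≡ 1, so inverse 9.
M/41 = 272; 272 ≡ 26 (mod 41); 26·30 ≡ 1, so inverse 30.
M/17 = 656; 656 ≡ 10 (mod 17); 10·12 ≡ 1, so inverse 12.
N ≡ 14·697·9 + 11·272·30 + 16·656·12 = 303534.
303534 mod 11152 = 2430.

2430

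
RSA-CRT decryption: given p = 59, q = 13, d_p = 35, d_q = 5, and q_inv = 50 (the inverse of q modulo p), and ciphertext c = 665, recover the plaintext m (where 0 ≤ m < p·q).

448

m₁ = c^(d_p) mod p: c ≡ 16 (mod 59), and 16^35 mod 59 = 35.
m₂ = c^(d_q) mod q: c ≡ 2 (mod 13), and 2^5 mod 13 = 6.
h = q_inv·(m₁ − m₂) mod p = 50·(35 − 6) mod 59 = 34.
m = m₂ + h·q = 6 + 34·13 = 448.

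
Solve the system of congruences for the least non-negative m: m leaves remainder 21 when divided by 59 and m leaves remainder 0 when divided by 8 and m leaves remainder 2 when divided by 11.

552

Combine the congruences pairwise.
From m ≡ 21 (mod 59) write m = 21 + 59t. Substituting into m ≡ 0 (mod 8) gives 59t ≡ 3 (mod 8), and since 3⁻¹ ≡ 3 (mod 8), t ≡ 1. Hence m ≡ 21 + 59·1 = 80 (mod 472).
From m ≡ 80 (mod 472) write m = 80 + 472t. Substituting into m ≡ 2 (mod 11) gives 472t ≡ 10 (mod 11), and since 10⁻¹ ≡ 10 (mod 11), t ≡ 1. Hence m ≡ 80 + 472·1 = 552 (mod 5192).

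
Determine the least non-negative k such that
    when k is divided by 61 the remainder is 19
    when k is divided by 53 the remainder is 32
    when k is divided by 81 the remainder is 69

209859

The moduli are pairwise coprime; N = 61·53·81 = 261873.
N/61 = 4293; 4293 ≡ 23 (mod 61); 23·8 ≡ 1, so inverse 8.
N/53 = 4941; 4941 ≡ 12 (mod 53); 12·31 ≡ 1, so inverse 31.
N/81 = 3233; 3233 ≡ 74 (mod 81); 74·23 ≡ 1, so inverse 23.
k ≡ 19·4293·8 + 32·4941·31 + 69·3233·23 = 10684779.
10684779 mod 261873 = 209859.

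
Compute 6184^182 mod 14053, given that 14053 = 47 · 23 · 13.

3903

Mod 47: 6184 ≡ 27; by Fermat, exponent reduces to 182 mod 46 = 44; 27^44 ≡ 2 (mod 47).
Mod 23: 6184 ≡ 20; by Fermat, exponent reduces to 182 mod 22 = 6; 20^6 ≡ 16 (mod 23).
Mod 13: 6184 ≡ 9; by Fermat, exponent reduces to 182 mod 12 = 2; 9^2 ≡ 3 (mod 13).
Combine by CRT: x ≡ 2 (mod 47), x ≡ 16 (mod 23), x ≡ 3 (mod 13) ⇒ x ≡ 3903 (mod 14053).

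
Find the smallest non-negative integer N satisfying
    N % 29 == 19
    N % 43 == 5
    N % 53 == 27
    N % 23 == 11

The moduli are pairwise coprime; M = 29·43·53·23 = 1520093.
M/29 = 52417; 52417 ≡ 14 (mod 29); 14·27 ≡ 1, so inverse 27.
M/43 = 35351; 35351 ≡ 5 (mod 43); 5·26 ≡ 1, so inverse 26.
M/53 = 28681; 28681 ≡ 8 (mod 53); 8·20 ≡ 1, so inverse 20.
M/23 = 66091; 66091 ≡ 12 (mod 23); 12·2 ≡ 1, so inverse 2.
N ≡ 19·52417·27 + 5·35351·26 + 27·28681·20 + 11·66091·2 = 48427293.
48427293 mod 1520093 = 1304410.

1304410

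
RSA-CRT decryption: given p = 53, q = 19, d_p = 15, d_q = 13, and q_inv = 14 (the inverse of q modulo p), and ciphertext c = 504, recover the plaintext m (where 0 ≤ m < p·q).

m₁ = c^(d_p) mod p: c ≡ 27 (mod 53), and 27^15 mod 53 = 19.
m₂ = c^(d_q) mod q: c ≡ 10 (mod 19), and 10^13 mod 19 = 13.
h = q_inv·(m₁ − m₂) mod p = 14·(19 − 13) mod 53 = 31.
m = m₂ + h·q = 13 + 31·19 = 602.

602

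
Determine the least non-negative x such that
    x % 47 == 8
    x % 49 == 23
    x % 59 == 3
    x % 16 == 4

Combine the congruences pairwise.
From x ≡ 8 (mod 47) write x = 8 + 47t. Substituting into x ≡ 23 (mod 49) gives 47t ≡ 15 (mod 49), and since 47⁻¹ ≡ 24 (mod 49), t ≡ 17. Hence x ≡ 8 + 47·17 = 807 (mod 2303).
From x ≡ 807 (mod 2303) write x = 807 + 2303t. Substituting into x ≡ 3 (mod 59) gives 2303t ≡ 22 (mod 59), and since 2⁻¹ ≡ 30 (mod 59), t ≡ 11. Hence x ≡ 807 + 2303·11 = 26140 (mod 135877).
From x ≡ 26140 (mod 135877) write x = 26140 + 135877t. Substituting into x ≡ 4 (mod 16) gives 135877t ≡ 8 (mod 16), and since 5⁻¹ ≡ 13 (mod 16), t ≡ 8. Hence x ≡ 26140 + 135877·8 = 1113156 (mod 2174032).

1113156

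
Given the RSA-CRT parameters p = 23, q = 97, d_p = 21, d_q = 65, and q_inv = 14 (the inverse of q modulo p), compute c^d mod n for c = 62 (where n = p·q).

m₁ = c^(d_p) mod p: c ≡ 16 (mod 23), and 16^21 mod 23 = 13.
m₂ = c^(d_q) mod q: c ≡ 62 (mod 97), and 62^65 mod 97 = 36.
h = q_inv·(m₁ − m₂) mod p = 14·(13 − 36) mod 23 = 0.
m = m₂ + h·q = 36 + 0·97 = 36.

36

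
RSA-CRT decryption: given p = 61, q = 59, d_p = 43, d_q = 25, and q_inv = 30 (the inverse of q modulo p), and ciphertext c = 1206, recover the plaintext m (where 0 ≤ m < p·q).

3585

m₁ = c^(d_p) mod p: c ≡ 47 (mod 61), and 47^43 mod 61 = 47.
m₂ = c^(d_q) mod q: c ≡ 26 (mod 59), and 26^25 mod 59 = 45.
h = q_inv·(m₁ − m₂) mod p = 30·(47 − 45) mod 61 = 60.
m = m₂ + h·q = 45 + 60·59 = 3585.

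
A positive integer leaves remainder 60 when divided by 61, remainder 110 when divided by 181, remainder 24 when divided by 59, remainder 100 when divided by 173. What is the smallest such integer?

17824809

The moduli are pairwise coprime; N = 61·181·59·173 = 112695487.
N/61 = 1847467; 1847467 ≡ 21 (mod 61); 21·32 ≡ 1, so inverse 32.
N/181 = 622627; 622627 ≡ 168 (mod 181); 168·167 ≡ 1, so inverse 167.
N/59 = 1910093; 1910093 ≡ 27 (mod 59); 27·35 ≡ 1, so inverse 35.
N/173 = 651419; 651419 ≡ 74 (mod 173); 74·166 ≡ 1, so inverse 166.
t ≡ 60·1847467·32 + 110·622627·167 + 24·1910093·35 + 100·651419·166 = 27402828150.
27402828150 mod 112695487 = 17824809.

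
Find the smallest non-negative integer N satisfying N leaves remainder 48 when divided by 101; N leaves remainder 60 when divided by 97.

351

Combine the congruences pairwise.
From N ≡ 48 (mod 101) write N = 48 + 101t. Substituting into N ≡ 60 (mod 97) gives 101t ≡ 12 (mod 97), and since 4⁻¹ ≡ 73 (mod 97), t ≡ 3. Hence N ≡ 48 + 101·3 = 351 (mod 9797).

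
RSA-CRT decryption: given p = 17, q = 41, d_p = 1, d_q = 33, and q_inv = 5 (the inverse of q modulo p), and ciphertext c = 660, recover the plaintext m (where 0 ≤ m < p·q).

m₁ = c^(d_p) mod p: c ≡ 14 (mod 17), and 14^1 mod 17 = 14.
m₂ = c^(d_q) mod q: c ≡ 4 (mod 41), and 4^33 mod 41 = 23.
h = q_inv·(m₁ − m₂) mod p = 5·(14 − 23) mod 17 = 6.
m = m₂ + h·q = 23 + 6·41 = 269.

269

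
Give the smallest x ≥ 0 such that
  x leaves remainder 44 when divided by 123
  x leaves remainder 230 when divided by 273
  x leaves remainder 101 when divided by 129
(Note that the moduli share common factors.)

387617

gcd(123, 273) = 3 and 3 | (230 − 44), so the pair is consistent; merging gives x ≡ 7055 (mod 11193), where 11193 = lcm(123, 273).
gcd(11193, 129) = 3 and 3 | (101 − 7055), so the pair is consistent; merging gives x ≡ 387617 (mod 481299), where 481299 = lcm(11193, 129).
The solution is unique modulo lcm(123, 273, 129) = 481299.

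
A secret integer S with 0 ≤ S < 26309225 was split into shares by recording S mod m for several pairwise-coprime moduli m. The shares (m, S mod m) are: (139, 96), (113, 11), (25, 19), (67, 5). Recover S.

From S ≡ 96 (mod 139) write S = 96 + 139t. Substituting into S ≡ 11 (mod 113) gives 139t ≡ 28 (mod 113), and since 26⁻¹ ≡ 100 (mod 113), t ≡ 88. Hence S ≡ 96 + 139·88 = 12328 (mod 15707).
From S ≡ 12328 (mod 15707) write S = 12328 + 15707t. Substituting into S ≡ 19 (mod 25) gives 15707t ≡ 16 (mod 25), and since 7⁻¹ ≡ 18 (mod 25), t ≡ 13. Hence S ≡ 12328 + 15707·13 = 216519 (mod 392675).
From S ≡ 216519 (mod 392675) write S = 216519 + 392675t. Substituting into S ≡ 5 (mod 67) gives 392675t ≡ 30 (mod 67), and since 55⁻¹ ≡ 39 (mod 67), t ≡ 31. Hence S ≡ 216519 + 392675·31 = 12389444 (mod 26309225).

12389444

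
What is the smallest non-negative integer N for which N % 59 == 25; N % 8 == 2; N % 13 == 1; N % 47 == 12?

Combine the congruences pairwise.
From N ≡ 25 (mod 59) write N = 25 + 59t. Substituting into N ≡ 2 (mod 8) gives 59t ≡ 1 (mod 8), and since 3⁻¹ ≡ 3 (mod 8), t ≡ 3. Hence N ≡ 25 + 59·3 = 202 (mod 472).
From N ≡ 202 (mod 472) write N = 202 + 472t. Substituting into N ≡ 1 (mod 13) gives 472t ≡ 7 (mod 13), and since 4⁻¹ ≡ 10 (mod 13), t ≡ 5. Hence N ≡ 202 + 472·5 = 2562 (mod 6136).
From N ≡ 2562 (mod 6136) write N = 2562 + 6136t. Substituting into N ≡ 12 (mod 47) gives 6136t ≡ 35 (mod 47), and since 26⁻¹ ≡ 38 (mod 47), t ≡ 14. Hence N ≡ 2562 + 6136·14 = 88466 (mod 288392).

88466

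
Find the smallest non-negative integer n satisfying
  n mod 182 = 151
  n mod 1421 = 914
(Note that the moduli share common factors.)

2335

gcd(182, 1421) = 7 and 7 | (914 − 151), so the pair is consistent; merging gives n ≡ 2335 (mod 36946), where 36946 = lcm(182, 1421).
The solution is unique modulo lcm(182, 1421) = 36946.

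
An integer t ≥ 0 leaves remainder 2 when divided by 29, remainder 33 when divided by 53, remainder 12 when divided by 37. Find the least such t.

9891

From t ≡ 2 (mod 29) write t = 2 + 29s. Substituting into t ≡ 33 (mod 53) gives 29s ≡ 31 (mod 53), and since 29⁻¹ ≡ 11 (mod 53), s ≡ 23. Hence t ≡ 2 + 29·23 = 669 (mod 1537).
From t ≡ 669 (mod 1537) write t = 669 + 1537s. Substituting into t ≡ 12 (mod 37) gives 1537s ≡ 9 (mod 37), and since 20⁻¹ ≡ 13 (mod 37), s ≡ 6. Hence t ≡ 669 + 1537·6 = 9891 (mod 56869).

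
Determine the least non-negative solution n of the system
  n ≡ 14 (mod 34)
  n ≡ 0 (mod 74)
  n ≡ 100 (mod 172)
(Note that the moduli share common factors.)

13172

gcd(34, 74) = 2 and 2 | (0 − 14), so the pair is consistent; merging gives n ≡ 592 (mod 1258), where 1258 = lcm(34, 74).
gcd(1258, 172) = 2 and 2 | (100 − 592), so the pair is consistent; merging gives n ≡ 13172 (mod 108188), where 108188 = lcm(1258, 172).
The solution is unique modulo lcm(34, 74, 172) = 108188.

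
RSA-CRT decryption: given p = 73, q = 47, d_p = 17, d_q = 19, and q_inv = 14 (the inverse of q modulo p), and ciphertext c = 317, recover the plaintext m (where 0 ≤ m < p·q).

2517

m₁ = c^(d_p) mod p: c ≡ 25 (mod 73), and 25^17 mod 73 = 35.
m₂ = c^(d_q) mod q: c ≡ 35 (mod 47), and 35^19 mod 47 = 26.
h = q_inv·(m₁ − m₂) mod p = 14·(35 − 26) mod 73 = 53.
m = m₂ + h·q = 26 + 53·47 = 2517.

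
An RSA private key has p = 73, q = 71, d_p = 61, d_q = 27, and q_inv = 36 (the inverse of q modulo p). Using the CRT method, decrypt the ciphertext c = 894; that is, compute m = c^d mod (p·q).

2466

m₁ = c^(d_p) mod p: c ≡ 18 (mod 73), and 18^61 mod 73 = 57.
m₂ = c^(d_q) mod q: c ≡ 42 (mod 71), and 42^27 mod 71 = 52.
h = q_inv·(m₁ − m₂) mod p = 36·(57 − 52) mod 73 = 34.
m = m₂ + h·q = 52 + 34·71 = 2466.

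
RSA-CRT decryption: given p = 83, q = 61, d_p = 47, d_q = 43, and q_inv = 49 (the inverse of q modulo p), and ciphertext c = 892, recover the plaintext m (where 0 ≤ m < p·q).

m₁ = c^(d_p) mod p: c ≡ 62 (mod 83), and 62^47 mod 83 = 20.
m₂ = c^(d_q) mod q: c ≡ 38 (mod 61), and 38^43 mod 61 = 33.
h = q_inv·(m₁ − m₂) mod p = 49·(20 − 33) mod 83 = 27.
m = m₂ + h·q = 33 + 27·61 = 1680.

1680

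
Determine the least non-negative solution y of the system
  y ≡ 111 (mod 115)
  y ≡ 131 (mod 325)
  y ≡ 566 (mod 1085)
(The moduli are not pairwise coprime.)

1480506

gcd(115, 325) = 5 and 5 | (131 − 111), so the pair is consistent; merging gives y ≡ 456 (mod 7475), where 7475 = lcm(115, 325).
gcd(7475, 1085) = 5 and 5 | (566 − 456), so the pair is consistent; merging gives y ≡ 1480506 (mod 1622075), where 1622075 = lcm(7475, 1085).
The solution is unique modulo lcm(115, 325, 1085) = 1622075.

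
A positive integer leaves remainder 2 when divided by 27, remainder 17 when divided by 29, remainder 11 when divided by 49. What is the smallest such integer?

26030

Combine the congruences pairwise.
From x ≡ 2 (mod 27) write x = 2 + 27t. Substituting into x ≡ 17 (mod 29) gives 27t ≡ 15 (mod 29), and since 27⁻¹ ≡ 14 (mod 29), t ≡ 7. Hence x ≡ 2 + 27·7 = 191 (mod 783).
From x ≡ 191 (mod 783) write x = 191 + 783t. Substituting into x ≡ 11 (mod 49) gives 783t ≡ 16 (mod 49), and since 48⁻¹ ≡ 48 (mod 49), t ≡ 33. Hence x ≡ 191 + 783·33 = 26030 (mod 38367).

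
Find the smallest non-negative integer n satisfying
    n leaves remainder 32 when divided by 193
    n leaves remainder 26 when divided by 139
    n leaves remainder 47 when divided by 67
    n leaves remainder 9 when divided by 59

92761815

The moduli are pairwise coprime; M = 193·139·67·59 = 106047131.
M/193 = 549467; 549467 ≡ 189 (mod 193); 189·48 ≡ 1, so inverse 48.
M/139 = 762929; 762929 ≡ 97 (mod 139); 97·43 ≡ 1, so inverse 43.
M/67 = 1582793; 1582793 ≡ 52 (mod 67); 52·58 ≡ 1, so inverse 58.
M/59 = 1797409; 1797409 ≡ 33 (mod 59); 33·34 ≡ 1, so inverse 34.
n ≡ 32·549467·48 + 26·762929·43 + 47·1582793·58 + 9·1797409·34 = 6561636806.
6561636806 mod 106047131 = 92761815.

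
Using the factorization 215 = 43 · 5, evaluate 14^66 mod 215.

Mod 43: 14 ≡ 14; by Fermat, exponent reduces to 66 mod 42 = 24; 14^24 ≡ 35 (mod 43).
Mod 5: 14 ≡ 4; by Fermat, exponent reduces to 66 mod 4 = 2; 4^2 ≡ 1 (mod 5).
Combine by CRT: x ≡ 35 (mod 43), x ≡ 1 (mod 5) ⇒ x ≡ 121 (mod 215).

121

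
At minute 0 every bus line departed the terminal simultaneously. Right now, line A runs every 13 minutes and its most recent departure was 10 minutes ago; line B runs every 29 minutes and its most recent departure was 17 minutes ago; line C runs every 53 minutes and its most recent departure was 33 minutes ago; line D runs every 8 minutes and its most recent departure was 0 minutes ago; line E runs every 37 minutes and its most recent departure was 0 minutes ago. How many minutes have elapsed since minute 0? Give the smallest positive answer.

Combine the congruences pairwise.
From t ≡ 10 (mod 13) write t = 10 + 13s. Substituting into t ≡ 17 (mod 29) gives 13s ≡ 7 (mod 29), and since 13⁻¹ ≡ 9 (mod 29), s ≡ 5. Hence t ≡ 10 + 13·5 = 75 (mod 377).
From t ≡ 75 (mod 377) write t = 75 + 377s. Substituting into t ≡ 33 (mod 53) gives 377s ≡ 11 (mod 53), and since 6⁻¹ ≡ 9 (mod 53), s ≡ 46. Hence t ≡ 75 + 377·46 = 17417 (mod 19981).
From t ≡ 17417 (mod 19981) write t = 17417 + 19981s. Substituting into t ≡ 0 (mod 8) gives 19981s ≡ 7 (mod 8), and since 5⁻¹ ≡ 5 (mod 8), s ≡ 3. Hence t ≡ 17417 + 19981·3 = 77360 (mod 159848).
From t ≡ 77360 (mod 159848) write t = 77360 + 159848s. Substituting into t ≡ 0 (mod 37) gives 159848s ≡ 7 (mod 37), and since 8⁻¹ ≡ 14 (mod 37), s ≡ 24. Hence t ≡ 77360 + 159848·24 = 3913712 (mod 5914376).

3913712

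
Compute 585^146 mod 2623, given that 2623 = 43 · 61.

Mod 43: 585 ≡ 26; by Fermat, exponent reduces to 146 mod 42 = 20; 26^20 ≡ 38 (mod 43).
Mod 61: 585 ≡ 36; by Fermat, exponent reduces to 146 mod 60 = 26; 36^26 ≡ 16 (mod 61).
Combine by CRT: x ≡ 38 (mod 43), x ≡ 16 (mod 61) ⇒ x ≡ 382 (mod 2623).

382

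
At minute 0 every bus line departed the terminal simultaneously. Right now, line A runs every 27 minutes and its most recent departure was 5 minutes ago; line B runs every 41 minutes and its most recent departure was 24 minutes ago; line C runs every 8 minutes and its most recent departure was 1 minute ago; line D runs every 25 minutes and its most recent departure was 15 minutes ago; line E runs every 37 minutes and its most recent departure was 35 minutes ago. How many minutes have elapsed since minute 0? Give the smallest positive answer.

The moduli are pairwise coprime; N = 27·41·8·25·37 = 8191800.
N/27 = 303400; 303400 ≡ 1 (mod 27), inverse 1.
N/41 = 199800; 199800 ≡ 7 (mod 41); 7·6 ≡ 1, so inverse 6.
N/8 = 1023975; 1023975 ≡ 7 (mod 8); 7·7 ≡ 1, so inverse 7.
N/25 = 327672; 327672 ≡ 22 (mod 25); 22·8 ≡ 1, so inverse 8.
N/37 = 221400; 221400 ≡ 29 (mod 37); 29·23 ≡ 1, so inverse 23.
t ≡ 5·303400·1 + 24·199800·6 + 1·1023975·7 + 15·327672·8 + 35·221400·23 = 255003665.
255003665 mod 8191800 = 1057865.

1057865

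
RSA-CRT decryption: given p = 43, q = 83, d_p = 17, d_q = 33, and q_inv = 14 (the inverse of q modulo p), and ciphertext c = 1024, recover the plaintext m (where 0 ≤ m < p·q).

4

m₁ = c^(d_p) mod p: c ≡ 35 (mod 43), and 35^17 mod 43 = 4.
m₂ = c^(d_q) mod q: c ≡ 28 (mod 83), and 28^33 mod 83 = 4.
h = q_inv·(m₁ − m₂) mod p = 14·(4 − 4) mod 43 = 0.
m = m₂ + h·q = 4 + 0·83 = 4.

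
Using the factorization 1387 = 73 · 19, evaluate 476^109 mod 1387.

476

Mod 73: 476 ≡ 38; by Fermat, exponent reduces to 109 mod 72 = 37; 38^37 ≡ 38 (mod 73).
Mod 19: 476 ≡ 1; by Fermat, exponent reduces to 109 mod 18 = 1; 1^1 ≡ 1 (mod 19).
Combine by CRT: x ≡ 38 (mod 73), x ≡ 1 (mod 19) ⇒ x ≡ 476 (mod 1387).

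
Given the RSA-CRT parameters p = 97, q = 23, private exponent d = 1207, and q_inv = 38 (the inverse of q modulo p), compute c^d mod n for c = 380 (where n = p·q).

d_p = d mod (p−1) = 1207 mod 96 = 55; d_q = d mod (q−1) = 19.
m₁ = c^(d_p) mod p: c ≡ 89 (mod 97), and 89^55 mod 97 = 85.
m₂ = c^(d_q) mod q: c ≡ 12 (mod 23), and 12^19 mod 23 = 8.
h = q_inv·(m₁ − m₂) mod p = 38·(85 − 8) mod 97 = 16.
m = m₂ + h·q = 8 + 16·23 = 376.

376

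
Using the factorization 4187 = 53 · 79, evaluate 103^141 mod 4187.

710

Mod 53: 103 ≡ 50; by Fermat, exponent reduces to 141 mod 52 = 37; 50^37 ≡ 21 (mod 53).
Mod 79: 103 ≡ 24; by Fermat, exponent reduces to 141 mod 78 = 63; 24^63 ≡ 78 (mod 79).
Combine by CRT: x ≡ 21 (mod 53), x ≡ 78 (mod 79) ⇒ x ≡ 710 (mod 4187).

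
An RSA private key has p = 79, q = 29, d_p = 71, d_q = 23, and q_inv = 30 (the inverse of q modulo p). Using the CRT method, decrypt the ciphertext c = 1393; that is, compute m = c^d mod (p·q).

1103

m₁ = c^(d_p) mod p: c ≡ 50 (mod 79), and 50^71 mod 79 = 76.
m₂ = c^(d_q) mod q: c ≡ 1 (mod 29), and 1^23 mod 29 = 1.
h = q_inv·(m₁ − m₂) mod p = 30·(76 − 1) mod 79 = 38.
m = m₂ + h·q = 1 + 38·29 = 1103.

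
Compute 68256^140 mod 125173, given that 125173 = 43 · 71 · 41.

104797

Mod 43: 68256 ≡ 15; by Fermat, exponent reduces to 140 mod 42 = 14; 15^14 ≡ 6 (mod 43).
Mod 71: 68256 ≡ 25; since 70 | 140, by Fermat 25^140 ≡ 1 (mod 71).
Mod 41: 68256 ≡ 32; by Fermat, exponent reduces to 140 mod 40 = 20; 32^20 ≡ 1 (mod 41).
Combine by CRT: x ≡ 6 (mod 43), x ≡ 1 (mod 71), x ≡ 1 (mod 41) ⇒ x ≡ 104797 (mod 125173).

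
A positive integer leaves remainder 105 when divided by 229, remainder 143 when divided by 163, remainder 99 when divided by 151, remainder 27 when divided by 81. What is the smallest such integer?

391067298

Combine the congruences pairwise.
From n ≡ 105 (mod 229) write n = 105 + 229t. Substituting into n ≡ 143 (mod 163) gives 229t ≡ 38 (mod 163), and since 66⁻¹ ≡ 42 (mod 163), t ≡ 129. Hence n ≡ 105 + 229·129 = 29646 (mod 37327).
From n ≡ 29646 (mod 37327) write n = 29646 + 37327t. Substituting into n ≡ 99 (mod 151) gives 37327t ≡ 49 (mod 151), and since 30⁻¹ ≡ 146 (mod 151), t ≡ 57. Hence n ≡ 29646 + 37327·57 = 2157285 (mod 5636377).
From n ≡ 2157285 (mod 5636377) write n = 2157285 + 5636377t. Substituting into n ≡ 27 (mod 81) gives 5636377t ≡ 15 (mod 81), and since 73⁻¹ ≡ 10 (mod 81), t ≡ 69. Hence n ≡ 2157285 + 5636377·69 = 391067298 (mod 456546537).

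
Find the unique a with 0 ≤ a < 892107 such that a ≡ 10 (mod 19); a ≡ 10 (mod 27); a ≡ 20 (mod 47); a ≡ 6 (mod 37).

The moduli are pairwise coprime; N = 19·27·47·37 = 892107.
N/19 = 46953; 46953 ≡ 4 (mod 19); 4·5 ≡ 1, so inverse 5.
N/27 = 33041; 33041 ≡ 20 (mod 27); 20·23 ≡ 1, so inverse 23.
N/47 = 18981; 18981 ≡ 40 (mod 47); 40·20 ≡ 1, so inverse 20.
N/37 = 24111; 24111 ≡ 24 (mod 37); 24·17 ≡ 1, so inverse 17.
a ≡ 10·46953·5 + 10·33041·23 + 20·18981·20 + 6·24111·17 = 19998802.
19998802 mod 892107 = 372448.

372448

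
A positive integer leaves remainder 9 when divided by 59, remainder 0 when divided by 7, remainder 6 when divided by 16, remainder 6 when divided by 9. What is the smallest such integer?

The moduli are pairwise coprime; N = 59·7·16·9 = 59472.
N/59 = 1008; 1008 ≡ 5 (mod 59); 5·12 ≡ 1, so inverse 12.
N/7 = 8496; 8496 ≡ 5 (mod 7); 5·3 ≡ 1, so inverse 3.
N/16 = 3717; 3717 ≡ 5 (mod 16); 5·13 ≡ 1, so inverse 13.
N/9 = 6608; 6608 ≡ 2 (mod 9); 2·5 ≡ 1, so inverse 5.
t ≡ 9·1008·12 + 0·8496·3 + 6·3717·13 + 6·6608·5 = 597030.
597030 mod 59472 = 2310.

2310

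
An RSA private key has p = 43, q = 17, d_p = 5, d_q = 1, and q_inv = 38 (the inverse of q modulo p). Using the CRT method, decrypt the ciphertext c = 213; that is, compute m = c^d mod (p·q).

m₁ = c^(d_p) mod p: c ≡ 41 (mod 43), and 41^5 mod 43 = 11.
m₂ = c^(d_q) mod q: c ≡ 9 (mod 17), and 9^1 mod 17 = 9.
h = q_inv·(m₁ − m₂) mod p = 38·(11 − 9) mod 43 = 33.
m = m₂ + h·q = 9 + 33·17 = 570.

570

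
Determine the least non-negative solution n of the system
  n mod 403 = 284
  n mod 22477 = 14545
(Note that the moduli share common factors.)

351700

Combine the congruences pairwise.
gcd(403, 22477) = 13 and 13 | (14545 − 284), so the pair is consistent; merging gives n ≡ 351700 (mod 696787), where 696787 = lcm(403, 22477).
The solution is unique modulo lcm(403, 22477) = 696787.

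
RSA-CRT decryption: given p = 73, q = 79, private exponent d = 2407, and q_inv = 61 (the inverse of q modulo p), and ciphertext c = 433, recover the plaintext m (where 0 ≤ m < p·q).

d_p = d mod (p−1) = 2407 mod 72 = 31; d_q = d mod (q−1) = 67.
m₁ = c^(d_p) mod p: c ≡ 68 (mod 73), and 68^31 mod 73 = 26.
m₂ = c^(d_q) mod q: c ≡ 38 (mod 79), and 38^67 mod 79 = 22.
h = q_inv·(m₁ − m₂) mod p = 61·(26 − 22) mod 73 = 25.
m = m₂ + h·q = 22 + 25·79 = 1997.

1997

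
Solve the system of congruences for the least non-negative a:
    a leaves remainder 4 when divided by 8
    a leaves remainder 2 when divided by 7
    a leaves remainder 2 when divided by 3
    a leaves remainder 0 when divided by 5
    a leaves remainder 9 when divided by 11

The moduli are pairwise coprime; N = 8·7·3·5·11 = 9240.
N/8 = 1155; 1155 ≡ 3 (mod 8); 3·3 ≡ 1, so inverse 3.
N/7 = 1320; 1320 ≡ 4 (mod 7); 4·2 ≡ 1, so inverse 2.
N/3 = 3080; 3080 ≡ 2 (mod 3); 2·2 ≡ 1, so inverse 2.
N/5 = 1848; 1848 ≡ 3 (mod 5); 3·2 ≡ 1, so inverse 2.
N/11 = 840; 840 ≡ 4 (mod 11); 4·3 ≡ 1, so inverse 3.
a ≡ 4·1155·3 + 2·1320·2 + 2·3080·2 + 0·1848·2 + 9·840·3 = 54140.
54140 mod 9240 = 7940.

7940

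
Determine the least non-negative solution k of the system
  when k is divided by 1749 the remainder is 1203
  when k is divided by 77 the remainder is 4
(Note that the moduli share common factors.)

4701

gcd(1749, 77) = 11 and 11 | (4 − 1203), so the pair is consistent; merging gives k ≡ 4701 (mod 12243), where 12243 = lcm(1749, 77).
The solution is unique modulo lcm(1749, 77) = 12243.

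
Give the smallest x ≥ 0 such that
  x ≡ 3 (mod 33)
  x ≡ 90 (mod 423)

3897

gcd(33, 423) = 3 and 3 | (90 − 3), so the pair is consistent; merging gives x ≡ 3897 (mod 4653), where 4653 = lcm(33, 423).
The solution is unique modulo lcm(33, 423) = 4653.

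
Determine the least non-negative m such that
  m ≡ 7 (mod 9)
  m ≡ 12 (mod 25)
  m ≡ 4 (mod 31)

The moduli are pairwise coprime; N = 9·25·31 = 6975.
N/9 = 775; 775 ≡ 1 (mod 9), inverse 1.
N/25 = 279; 279 ≡ 4 (mod 25); 4·19 ≡ 1, so inverse 19.
N/31 = 225; 225 ≡ 8 (mod 31); 8·4 ≡ 1, so inverse 4.
m ≡ 7·775·1 + 12·279·19 + 4·225·4 = 72637.
72637 mod 6975 = 2887.

2887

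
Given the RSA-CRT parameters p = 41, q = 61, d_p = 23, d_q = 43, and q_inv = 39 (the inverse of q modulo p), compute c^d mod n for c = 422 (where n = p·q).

937

m₁ = c^(d_p) mod p: c ≡ 12 (mod 41), and 12^23 mod 41 = 35.
m₂ = c^(d_q) mod q: c ≡ 56 (mod 61), and 56^43 mod 61 = 22.
h = q_inv·(m₁ − m₂) mod p = 39·(35 − 22) mod 41 = 15.
m = m₂ + h·q = 22 + 15·61 = 937.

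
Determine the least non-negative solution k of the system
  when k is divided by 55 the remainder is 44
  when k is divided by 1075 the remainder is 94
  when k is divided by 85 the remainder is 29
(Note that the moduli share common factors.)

gcd(55, 1075) = 5 and 5 | (94 − 44), so the pair is consistent; merging gives k ≡ 2244 (mod 11825), where 11825 = lcm(55, 1075).
gcd(11825, 85) = 5 and 5 | (29 − 2244), so the pair is consistent; merging gives k ≡ 96844 (mod 201025), where 201025 = lcm(11825, 85).
The solution is unique modulo lcm(55, 1075, 85) = 201025.

96844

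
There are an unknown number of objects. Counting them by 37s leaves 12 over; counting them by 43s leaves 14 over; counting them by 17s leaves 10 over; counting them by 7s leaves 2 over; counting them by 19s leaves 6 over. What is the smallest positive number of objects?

The moduli are pairwise coprime; M = 37·43·17·7·19 = 3597251.
M/37 = 97223; 97223 ≡ 24 (mod 37); 24·17 ≡ 1, so inverse 17.
M/43 = 83657; 83657 ≡ 22 (mod 43); 22·2 ≡ 1, so inverse 2.
M/17 = 211603; 211603 ≡ 4 (mod 17); 4·13 ≡ 1, so inverse 13.
M/7 = 513893; 513893 ≡ 2 (mod 7); 2·4 ≡ 1, so inverse 4.
M/19 = 189329; 189329 ≡ 13 (mod 19); 13·3 ≡ 1, so inverse 3.
N ≡ 12·97223·17 + 14·83657·2 + 10·211603·13 + 2·513893·4 + 6·189329·3 = 57203344.
57203344 mod 3597251 = 3244579.

3244579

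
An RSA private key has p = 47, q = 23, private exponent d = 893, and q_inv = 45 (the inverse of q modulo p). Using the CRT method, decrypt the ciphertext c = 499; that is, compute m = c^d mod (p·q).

d_p = d mod (p−1) = 893 mod 46 = 19; d_q = d mod (q−1) = 13.
m₁ = c^(d_p) mod p: c ≡ 29 (mod 47), and 29^19 mod 47 = 15.
m₂ = c^(d_q) mod q: c ≡ 16 (mod 23), and 16^13 mod 23 = 3.
h = q_inv·(m₁ − m₂) mod p = 45·(15 − 3) mod 47 = 23.
m = m₂ + h·q = 3 + 23·23 = 532.

532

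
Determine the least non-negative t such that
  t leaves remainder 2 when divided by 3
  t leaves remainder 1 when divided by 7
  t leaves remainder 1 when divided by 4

29

The moduli are pairwise coprime; N = 3·7·4 = 84.
N/3 = 28; 28 ≡ 1 (mod 3), inverse 1.
N/7 = 12; 12 ≡ 5 (mod 7); 5·3 ≡ 1, so inverse 3.
N/4 = 21; 21 ≡ 1 (mod 4), inverse 1.
t ≡ 2·28·1 + 1·12·3 + 1·21·1 = 113.
113 mod 84 = 29.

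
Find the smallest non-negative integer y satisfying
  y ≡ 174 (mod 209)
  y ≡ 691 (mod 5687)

gcd(209, 5687) = 11 and 11 | (691 − 174), so the pair is consistent; merging gives y ≡ 68935 (mod 108053), where 108053 = lcm(209, 5687).
The solution is unique modulo lcm(209, 5687) = 108053.

68935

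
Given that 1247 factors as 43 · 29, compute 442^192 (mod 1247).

981

Mod 43: 442 ≡ 12; by Fermat, exponent reduces to 192 mod 42 = 24; 12^24 ≡ 35 (mod 43).
Mod 29: 442 ≡ 7; by Fermat, exponent reduces to 192 mod 28 = 24; 7^24 ≡ 24 (mod 29).
Combine by CRT: x ≡ 35 (mod 43), x ≡ 24 (mod 29) ⇒ x ≡ 981 (mod 1247).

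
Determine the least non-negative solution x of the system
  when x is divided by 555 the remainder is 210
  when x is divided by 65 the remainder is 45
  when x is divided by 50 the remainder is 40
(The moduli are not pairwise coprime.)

64590

gcd(555, 65) = 5 and 5 | (45 − 210), so the pair is consistent; merging gives x ≡ 6870 (mod 7215), where 7215 = lcm(555, 65).
gcd(7215, 50) = 5 and 5 | (40 − 6870), so the pair is consistent; merging gives x ≡ 64590 (mod 72150), where 72150 = lcm(7215, 50).
The solution is unique modulo lcm(555, 65, 50) = 72150.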